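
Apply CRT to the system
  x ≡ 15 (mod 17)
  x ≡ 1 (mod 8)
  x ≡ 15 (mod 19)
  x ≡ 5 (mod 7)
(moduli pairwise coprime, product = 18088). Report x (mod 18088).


Product of moduli M = 17 · 8 · 19 · 7 = 18088.
Merge one congruence at a time:
  Start: x ≡ 15 (mod 17).
  Combine with x ≡ 1 (mod 8); new modulus lcm = 136.
    Write x = 15 + 17·t and substitute into x ≡ 1 (mod 8): 17·t ≡ 1 − 15 = -14 (mod 8).
    Reduce coefficients mod 8: 1·t ≡ 2 (mod 8).
    So t ≡ 2 (mod 8).
    Then x = 15 + 17·2 = 49, valid modulo lcm(17, 8) = 136: x ≡ 49 (mod 136).
  Combine with x ≡ 15 (mod 19); new modulus lcm = 2584.
    Write x = 49 + 136·t and substitute into x ≡ 15 (mod 19): 136·t ≡ 15 − 49 = -34 (mod 19).
    Reduce coefficients mod 19: 3·t ≡ 4 (mod 19).
    The inverse of 3 mod 19 is 13 (since 3·13 = 39 = 2·19 + 1), so t ≡ 13·4 = 52 ≡ 14 (mod 19).
    Then x = 49 + 136·14 = 1953, valid modulo lcm(136, 19) = 2584: x ≡ 1953 (mod 2584).
  Combine with x ≡ 5 (mod 7); new modulus lcm = 18088.
    Write x = 1953 + 2584·t and substitute into x ≡ 5 (mod 7): 2584·t ≡ 5 − 1953 = -1948 (mod 7).
    Reduce coefficients mod 7: 1·t ≡ 5 (mod 7).
    So t ≡ 5 (mod 7).
    Then x = 1953 + 2584·5 = 14873, valid modulo lcm(2584, 7) = 18088: x ≡ 14873 (mod 18088).
Verify against each original: 14873 mod 17 = 15, 14873 mod 8 = 1, 14873 mod 19 = 15, 14873 mod 7 = 5.

x ≡ 14873 (mod 18088).


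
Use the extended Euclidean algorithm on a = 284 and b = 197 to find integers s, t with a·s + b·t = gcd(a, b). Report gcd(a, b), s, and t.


Euclidean algorithm on (284, 197) — divide until remainder is 0:
  284 = 1 · 197 + 87
  197 = 2 · 87 + 23
  87 = 3 · 23 + 18
  23 = 1 · 18 + 5
  18 = 3 · 5 + 3
  5 = 1 · 3 + 2
  3 = 1 · 2 + 1
  2 = 2 · 1 + 0
gcd(284, 197) = 1.
Track Bezout coefficients alongside the remainders: start with r₀ = 284 = a·1 + b·0 (s = 1, t = 0) and r₁ = 197 = a·0 + b·1 (s = 0, t = 1); each new remainder r_{k+1} = r_{k-1} − q_k·r_k inherits s_{k+1} = s_{k-1} − q_k·s_k, t_{k+1} = t_{k-1} − q_k·t_k, so r_k = a·s_k + b·t_k at every step:
  q = 1: r = 87, s = 1 − 1·0 = 1, t = 0 − 1·1 = -1  (check: 284·1 + 197·(-1) = 87)
  q = 2: r = 23, s = 0 − 2·1 = -2, t = 1 − 2·(-1) = 3  (check: 284·(-2) + 197·3 = 23)
  q = 3: r = 18, s = 1 − 3·(-2) = 7, t = -1 − 3·3 = -10  (check: 284·7 + 197·(-10) = 18)
  q = 1: r = 5, s = -2 − 1·7 = -9, t = 3 − 1·(-10) = 13  (check: 284·(-9) + 197·13 = 5)
  q = 3: r = 3, s = 7 − 3·(-9) = 34, t = -10 − 3·13 = -49  (check: 284·34 + 197·(-49) = 3)
  q = 1: r = 2, s = -9 − 1·34 = -43, t = 13 − 1·(-49) = 62  (check: 284·(-43) + 197·62 = 2)
  q = 1: r = 1, s = 34 − 1·(-43) = 77, t = -49 − 1·62 = -111  (check: 284·77 + 197·(-111) = 1)
The row with r = 1 (the gcd) gives the Bezout coefficients s = 77, t = -111.
Result: 284 · (77) + 197 · (-111) = 1.

gcd(284, 197) = 1; s = 77, t = -111 (check: 284·77 + 197·(-111) = 1).


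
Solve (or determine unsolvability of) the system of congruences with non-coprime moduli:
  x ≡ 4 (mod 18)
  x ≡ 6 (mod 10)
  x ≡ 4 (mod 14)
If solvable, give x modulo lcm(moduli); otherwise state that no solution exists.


Moduli 18, 10, 14 are not pairwise coprime, so CRT works modulo lcm(m_i) when all pairwise compatibility conditions hold.
Pairwise compatibility: gcd(m_i, m_j) must divide a_i - a_j for every pair.
Merge one congruence at a time:
  Start: x ≡ 4 (mod 18).
  Combine with x ≡ 6 (mod 10): gcd(18, 10) = 2; 6 - 4 = 2, which IS divisible by 2, so compatible.
    Write x = 4 + 18·t and substitute into x ≡ 6 (mod 10): 18·t ≡ 6 − 4 = 2 (mod 10).
    Divide the congruence (and modulus) by g = 2: 9·t ≡ 1 (mod 5).
    Reduce coefficients mod 5: 4·t ≡ 1 (mod 5).
    The inverse of 4 mod 5 is 4 (since 4·4 = 16 = 3·5 + 1), so t ≡ 4·1 = 4 ≡ 4 (mod 5).
    Then x = 4 + 18·4 = 76, valid modulo lcm(18, 10) = 90: x ≡ 76 (mod 90).
  Combine with x ≡ 4 (mod 14): gcd(90, 14) = 2; 4 - 76 = -72, which IS divisible by 2, so compatible.
    Write x = 76 + 90·t and substitute into x ≡ 4 (mod 14): 90·t ≡ 4 − 76 = -72 (mod 14).
    Divide the congruence (and modulus) by g = 2: 45·t ≡ -36 (mod 7).
    Reduce coefficients mod 7: 3·t ≡ 6 (mod 7).
    The inverse of 3 mod 7 is 5 (since 3·5 = 15 = 2·7 + 1), so t ≡ 5·6 = 30 ≡ 2 (mod 7).
    Then x = 76 + 90·2 = 256, valid modulo lcm(90, 14) = 630: x ≡ 256 (mod 630).
Verify: 256 mod 18 = 4, 256 mod 10 = 6, 256 mod 14 = 4.

x ≡ 256 (mod 630).


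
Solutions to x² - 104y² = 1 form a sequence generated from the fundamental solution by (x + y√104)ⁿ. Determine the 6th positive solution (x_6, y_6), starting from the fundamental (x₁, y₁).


Step 1: Find the fundamental solution (x₁, y₁) of x² - 104y² = 1.
  Expand √104 as a continued fraction. a₀ = ⌊√104⌋ = 10; iterate m_{k+1} = d_k·a_k − m_k, d_{k+1} = (104 − m_{k+1}²)/d_k, a_{k+1} = ⌊(a₀ + m_{k+1})/d_{k+1}⌋ (starting m₀ = 0, d₀ = 1), with convergents p_k = a_k·p_{k-1} + p_{k-2}, q_k = a_k·q_{k-1} + q_{k-2} (p₋₁ = 1, q₋₁ = 0):
  k = 0: a₀ = 10; p₀/q₀ = 10/1; p₀² − 104·q₀² = 100 − 104 = -4.
  k = 1: m = 10, d = 4, a = ⌊(10 + 10)/4⌋ = 5; p/q = (5·10 + 1)/(5·1 + 0) = 51/5; p² − 104·q² = 2601 − 2600 = 1.
  The first convergent with p² − 104·q² = 1 gives the fundamental solution (x₁, y₁) = (51, 5).
Step 2: Apply the recurrence (x_{n+1}, y_{n+1}) = (x₁x_n + 104y₁y_n, x₁y_n + y₁x_n) repeatedly.
  From (x_1, y_1) = (51, 5): x_2 = 51·51 + 104·5·5 = 5201; y_2 = 51·5 + 5·51 = 510.
  From (x_2, y_2) = (5201, 510): x_3 = 51·5201 + 104·5·510 = 530451; y_3 = 51·510 + 5·5201 = 52015.
  From (x_3, y_3) = (530451, 52015): x_4 = 51·530451 + 104·5·52015 = 54100801; y_4 = 51·52015 + 5·530451 = 5305020.
  From (x_4, y_4) = (54100801, 5305020): x_5 = 51·54100801 + 104·5·5305020 = 5517751251; y_5 = 51·5305020 + 5·54100801 = 541060025.
  From (x_5, y_5) = (5517751251, 541060025): x_6 = 51·5517751251 + 104·5·541060025 = 562756526801; y_6 = 51·541060025 + 5·5517751251 = 55182817530.
Step 3: Verify x_6² - 104·y_6² = 316694908457124631293601 - 316694908457124631293600 = 1 (should be 1). ✓

(x_1, y_1) = (51, 5); (x_6, y_6) = (562756526801, 55182817530).


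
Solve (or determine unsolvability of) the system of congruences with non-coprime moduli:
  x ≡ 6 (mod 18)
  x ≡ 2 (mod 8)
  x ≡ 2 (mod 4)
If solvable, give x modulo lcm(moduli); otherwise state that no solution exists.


Moduli 18, 8, 4 are not pairwise coprime, so CRT works modulo lcm(m_i) when all pairwise compatibility conditions hold.
Pairwise compatibility: gcd(m_i, m_j) must divide a_i - a_j for every pair.
Merge one congruence at a time:
  Start: x ≡ 6 (mod 18).
  Combine with x ≡ 2 (mod 8): gcd(18, 8) = 2; 2 - 6 = -4, which IS divisible by 2, so compatible.
    Write x = 6 + 18·t and substitute into x ≡ 2 (mod 8): 18·t ≡ 2 − 6 = -4 (mod 8).
    Divide the congruence (and modulus) by g = 2: 9·t ≡ -2 (mod 4).
    Reduce coefficients mod 4: 1·t ≡ 2 (mod 4).
    So t ≡ 2 (mod 4).
    Then x = 6 + 18·2 = 42, valid modulo lcm(18, 8) = 72: x ≡ 42 (mod 72).
  Combine with x ≡ 2 (mod 4): gcd(72, 4) = 4; 2 - 42 = -40, which IS divisible by 4, so compatible.
    Write x = 42 + 72·t and substitute into x ≡ 2 (mod 4): 72·t ≡ 2 − 42 = -40 (mod 4).
    Divide the congruence (and modulus) by g = 4: 18·t ≡ -10 (mod 1).
    Modulo 1 every t works; take t = 0.
    Then x = 42 + 72·0 = 42, valid modulo lcm(72, 4) = 72: x ≡ 42 (mod 72).
Verify: 42 mod 18 = 6, 42 mod 8 = 2, 42 mod 4 = 2.

x ≡ 42 (mod 72).


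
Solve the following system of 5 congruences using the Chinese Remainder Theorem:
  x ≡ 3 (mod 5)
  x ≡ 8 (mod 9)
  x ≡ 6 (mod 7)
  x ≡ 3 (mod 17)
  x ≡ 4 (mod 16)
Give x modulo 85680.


Product of moduli M = 5 · 9 · 7 · 17 · 16 = 85680.
Merge one congruence at a time:
  Start: x ≡ 3 (mod 5).
  Combine with x ≡ 8 (mod 9); new modulus lcm = 45.
    Write x = 3 + 5·t and substitute into x ≡ 8 (mod 9): 5·t ≡ 8 − 3 = 5 (mod 9).
    The inverse of 5 mod 9 is 2 (since 5·2 = 10 = 1·9 + 1), so t ≡ 2·5 = 10 ≡ 1 (mod 9).
    Then x = 3 + 5·1 = 8, valid modulo lcm(5, 9) = 45: x ≡ 8 (mod 45).
  Combine with x ≡ 6 (mod 7); new modulus lcm = 315.
    Write x = 8 + 45·t and substitute into x ≡ 6 (mod 7): 45·t ≡ 6 − 8 = -2 (mod 7).
    Reduce coefficients mod 7: 3·t ≡ 5 (mod 7).
    The inverse of 3 mod 7 is 5 (since 3·5 = 15 = 2·7 + 1), so t ≡ 5·5 = 25 ≡ 4 (mod 7).
    Then x = 8 + 45·4 = 188, valid modulo lcm(45, 7) = 315: x ≡ 188 (mod 315).
  Combine with x ≡ 3 (mod 17); new modulus lcm = 5355.
    Write x = 188 + 315·t and substitute into x ≡ 3 (mod 17): 315·t ≡ 3 − 188 = -185 (mod 17).
    Reduce coefficients mod 17: 9·t ≡ 2 (mod 17).
    The inverse of 9 mod 17 is 2 (since 9·2 = 18 = 1·17 + 1), so t ≡ 2·2 = 4 ≡ 4 (mod 17).
    Then x = 188 + 315·4 = 1448, valid modulo lcm(315, 17) = 5355: x ≡ 1448 (mod 5355).
  Combine with x ≡ 4 (mod 16); new modulus lcm = 85680.
    Write x = 1448 + 5355·t and substitute into x ≡ 4 (mod 16): 5355·t ≡ 4 − 1448 = -1444 (mod 16).
    Reduce coefficients mod 16: 11·t ≡ 12 (mod 16).
    The inverse of 11 mod 16 is 3 (since 11·3 = 33 = 2·16 + 1), so t ≡ 3·12 = 36 ≡ 4 (mod 16).
    Then x = 1448 + 5355·4 = 22868, valid modulo lcm(5355, 16) = 85680: x ≡ 22868 (mod 85680).
Verify against each original: 22868 mod 5 = 3, 22868 mod 9 = 8, 22868 mod 7 = 6, 22868 mod 17 = 3, 22868 mod 16 = 4.

x ≡ 22868 (mod 85680).


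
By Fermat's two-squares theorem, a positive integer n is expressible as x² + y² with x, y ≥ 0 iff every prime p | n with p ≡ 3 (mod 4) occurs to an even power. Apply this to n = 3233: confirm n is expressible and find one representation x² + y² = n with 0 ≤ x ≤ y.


Step 1: Factor n = 3233 = 53 · 61.
Step 2: Check the mod-4 condition on each prime factor: 53 ≡ 1 (mod 4), exponent 1; 61 ≡ 1 (mod 4), exponent 1.
All primes ≡ 3 (mod 4) appear to even exponent (or don't appear), so by the two-squares theorem n IS expressible as a sum of two squares.
Step 3: Build a representation. Here n = 53 · 61 is a product of primes ≡ 1 (mod 4). Each prime p ≡ 1 (mod 4) is itself a sum of two squares; find a² by testing p − a² for a perfect square:
  53: 53 − 1² = 52, 53 − 2² = 49 = 7² ⇒ 53 = 2² + 7².
  61: 61 − 1² = 60, 61 − 2² = 57, 61 − 3² = 52, 61 − 4² = 45, 61 − 5² = 36 = 6² ⇒ 61 = 5² + 6².
  Combine using the Brahmagupta–Fibonacci identity (a² + b²)(c² + d²) = (ac − bd)² + (ad + bc)² = (ac + bd)² + (ad − bc)²:
  53 · 61 = 3233: from (2² + 7²)(5² + 6²), take (2·5 − 7·6, 2·6 + 7·5) = (10 − 42, 12 + 35) = (-32, 47); dropping signs (only squares matter) gives (32, 47); check 32² + 47² = 1024 + 2209 = 3233 ✓.
Step 4: Order so x ≤ y and verify: 32² + 47² = 1024 + 2209 = 3233 = n. ✓

n = 3233 = 32² + 47² (one valid representation with x ≤ y).


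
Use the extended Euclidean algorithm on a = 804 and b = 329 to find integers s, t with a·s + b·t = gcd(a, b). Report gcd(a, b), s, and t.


Euclidean algorithm on (804, 329) — divide until remainder is 0:
  804 = 2 · 329 + 146
  329 = 2 · 146 + 37
  146 = 3 · 37 + 35
  37 = 1 · 35 + 2
  35 = 17 · 2 + 1
  2 = 2 · 1 + 0
gcd(804, 329) = 1.
Track Bezout coefficients alongside the remainders: start with r₀ = 804 = a·1 + b·0 (s = 1, t = 0) and r₁ = 329 = a·0 + b·1 (s = 0, t = 1); each new remainder r_{k+1} = r_{k-1} − q_k·r_k inherits s_{k+1} = s_{k-1} − q_k·s_k, t_{k+1} = t_{k-1} − q_k·t_k, so r_k = a·s_k + b·t_k at every step:
  q = 2: r = 146, s = 1 − 2·0 = 1, t = 0 − 2·1 = -2  (check: 804·1 + 329·(-2) = 146)
  q = 2: r = 37, s = 0 − 2·1 = -2, t = 1 − 2·(-2) = 5  (check: 804·(-2) + 329·5 = 37)
  q = 3: r = 35, s = 1 − 3·(-2) = 7, t = -2 − 3·5 = -17  (check: 804·7 + 329·(-17) = 35)
  q = 1: r = 2, s = -2 − 1·7 = -9, t = 5 − 1·(-17) = 22  (check: 804·(-9) + 329·22 = 2)
  q = 17: r = 1, s = 7 − 17·(-9) = 160, t = -17 − 17·22 = -391  (check: 804·160 + 329·(-391) = 1)
The row with r = 1 (the gcd) gives the Bezout coefficients s = 160, t = -391.
Result: 804 · (160) + 329 · (-391) = 1.

gcd(804, 329) = 1; s = 160, t = -391 (check: 804·160 + 329·(-391) = 1).


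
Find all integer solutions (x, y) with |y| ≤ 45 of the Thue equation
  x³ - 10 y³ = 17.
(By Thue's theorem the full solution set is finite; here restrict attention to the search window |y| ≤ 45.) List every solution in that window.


The equation is x³ - 10y³ = 17. For fixed y, x³ = 10·y³ + 17, so a solution requires the RHS to be a perfect cube.
Strategy: iterate y from -45 to 45, compute RHS = 10·y³ + 17, and check whether it is a (positive or negative) perfect cube.
Check small values of y:
  y = 0: RHS = 17 is not a perfect cube.
  y = 1: RHS = 27 = (3)³ ⇒ x = 3 works.
  y = -1: RHS = 7 is not a perfect cube.
  y = 2: RHS = 97 is not a perfect cube.
  y = -2: RHS = -63 is not a perfect cube.
  y = 3: RHS = 287 is not a perfect cube.
  y = -3: RHS = -253 is not a perfect cube.
Continuing the search up to |y| = 45 finds no further solutions beyond those listed.
Collected solutions: (3, 1).

Solutions (with |y| ≤ 45): (3, 1).


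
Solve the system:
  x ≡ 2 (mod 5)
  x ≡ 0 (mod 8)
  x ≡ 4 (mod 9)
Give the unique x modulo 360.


Moduli 5, 8, 9 are pairwise coprime; by CRT there is a unique solution modulo M = 5 · 8 · 9 = 360.
Solve pairwise, accumulating the modulus:
  Start with x ≡ 2 (mod 5).
  Combine with x ≡ 0 (mod 8): since gcd(5, 8) = 1, we get a unique residue mod 40.
    Write x = 2 + 5·t and substitute into x ≡ 0 (mod 8): 5·t ≡ 0 − 2 = -2 (mod 8).
    Reduce coefficients mod 8: 5·t ≡ 6 (mod 8).
    The inverse of 5 mod 8 is 5 (since 5·5 = 25 = 3·8 + 1), so t ≡ 5·6 = 30 ≡ 6 (mod 8).
    Then x = 2 + 5·6 = 32, valid modulo lcm(5, 8) = 40: x ≡ 32 (mod 40).
  Combine with x ≡ 4 (mod 9): since gcd(40, 9) = 1, we get a unique residue mod 360.
    Write x = 32 + 40·t and substitute into x ≡ 4 (mod 9): 40·t ≡ 4 − 32 = -28 (mod 9).
    Reduce coefficients mod 9: 4·t ≡ 8 (mod 9).
    The inverse of 4 mod 9 is 7 (since 4·7 = 28 = 3·9 + 1), so t ≡ 7·8 = 56 ≡ 2 (mod 9).
    Then x = 32 + 40·2 = 112, valid modulo lcm(40, 9) = 360: x ≡ 112 (mod 360).
Verify: 112 mod 5 = 2 ✓, 112 mod 8 = 0 ✓, 112 mod 9 = 4 ✓.

x ≡ 112 (mod 360).


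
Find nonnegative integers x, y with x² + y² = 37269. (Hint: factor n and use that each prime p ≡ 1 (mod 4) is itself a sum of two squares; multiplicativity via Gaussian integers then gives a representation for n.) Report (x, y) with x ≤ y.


Step 1: Factor n = 37269 = 3^2 · 41 · 101.
Step 2: Check the mod-4 condition on each prime factor: 3 ≡ 3 (mod 4), exponent 2 (must be even); 41 ≡ 1 (mod 4), exponent 1; 101 ≡ 1 (mod 4), exponent 1.
All primes ≡ 3 (mod 4) appear to even exponent (or don't appear), so by the two-squares theorem n IS expressible as a sum of two squares.
Step 3: Build a representation. Group n = k² · m with k = 3 and m = 41 · 101 = 4141 (a product of primes ≡ 1 (mod 4)); a representation of m scales to one of n via (k·x)² + (k·y)² = k²(x² + y²). Each prime p ≡ 1 (mod 4) is itself a sum of two squares; find a² by testing p − a² for a perfect square:
  41: 41 − 1² = 40, 41 − 2² = 37, 41 − 3² = 32, 41 − 4² = 25 = 5² ⇒ 41 = 4² + 5².
  101: 101 − 1² = 100 = 10² ⇒ 101 = 1² + 10².
  Combine using the Brahmagupta–Fibonacci identity (a² + b²)(c² + d²) = (ac − bd)² + (ad + bc)² = (ac + bd)² + (ad − bc)²:
  41 · 101 = 4141: from (4² + 5²)(1² + 10²), take (4·1 − 5·10, 4·10 + 5·1) = (4 − 50, 40 + 5) = (-46, 45); dropping signs (only squares matter) gives (46, 45); check 46² + 45² = 2116 + 2025 = 4141 ✓.
  Scale by k = 3: (3·46, 3·45) = (138, 135).
Step 4: Order so x ≤ y and verify: 135² + 138² = 18225 + 19044 = 37269 = n. ✓

n = 37269 = 135² + 138² (one valid representation with x ≤ y).


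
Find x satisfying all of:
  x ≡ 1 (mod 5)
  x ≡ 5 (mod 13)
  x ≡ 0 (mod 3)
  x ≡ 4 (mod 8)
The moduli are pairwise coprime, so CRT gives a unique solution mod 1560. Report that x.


Product of moduli M = 5 · 13 · 3 · 8 = 1560.
Merge one congruence at a time:
  Start: x ≡ 1 (mod 5).
  Combine with x ≡ 5 (mod 13); new modulus lcm = 65.
    Write x = 1 + 5·t and substitute into x ≡ 5 (mod 13): 5·t ≡ 5 − 1 = 4 (mod 13).
    The inverse of 5 mod 13 is 8 (since 5·8 = 40 = 3·13 + 1), so t ≡ 8·4 = 32 ≡ 6 (mod 13).
    Then x = 1 + 5·6 = 31, valid modulo lcm(5, 13) = 65: x ≡ 31 (mod 65).
  Combine with x ≡ 0 (mod 3); new modulus lcm = 195.
    Write x = 31 + 65·t and substitute into x ≡ 0 (mod 3): 65·t ≡ 0 − 31 = -31 (mod 3).
    Reduce coefficients mod 3: 2·t ≡ 2 (mod 3).
    The inverse of 2 mod 3 is 2 (since 2·2 = 4 = 1·3 + 1), so t ≡ 2·2 = 4 ≡ 1 (mod 3).
    Then x = 31 + 65·1 = 96, valid modulo lcm(65, 3) = 195: x ≡ 96 (mod 195).
  Combine with x ≡ 4 (mod 8); new modulus lcm = 1560.
    Write x = 96 + 195·t and substitute into x ≡ 4 (mod 8): 195·t ≡ 4 − 96 = -92 (mod 8).
    Reduce coefficients mod 8: 3·t ≡ 4 (mod 8).
    The inverse of 3 mod 8 is 3 (since 3·3 = 9 = 1·8 + 1), so t ≡ 3·4 = 12 ≡ 4 (mod 8).
    Then x = 96 + 195·4 = 876, valid modulo lcm(195, 8) = 1560: x ≡ 876 (mod 1560).
Verify against each original: 876 mod 5 = 1, 876 mod 13 = 5, 876 mod 3 = 0, 876 mod 8 = 4.

x ≡ 876 (mod 1560).


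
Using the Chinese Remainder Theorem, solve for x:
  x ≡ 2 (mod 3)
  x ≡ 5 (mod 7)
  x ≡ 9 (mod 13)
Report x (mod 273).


Moduli 3, 7, 13 are pairwise coprime; by CRT there is a unique solution modulo M = 3 · 7 · 13 = 273.
Solve pairwise, accumulating the modulus:
  Start with x ≡ 2 (mod 3).
  Combine with x ≡ 5 (mod 7): since gcd(3, 7) = 1, we get a unique residue mod 21.
    Write x = 2 + 3·t and substitute into x ≡ 5 (mod 7): 3·t ≡ 5 − 2 = 3 (mod 7).
    The inverse of 3 mod 7 is 5 (since 3·5 = 15 = 2·7 + 1), so t ≡ 5·3 = 15 ≡ 1 (mod 7).
    Then x = 2 + 3·1 = 5, valid modulo lcm(3, 7) = 21: x ≡ 5 (mod 21).
  Combine with x ≡ 9 (mod 13): since gcd(21, 13) = 1, we get a unique residue mod 273.
    Write x = 5 + 21·t and substitute into x ≡ 9 (mod 13): 21·t ≡ 9 − 5 = 4 (mod 13).
    Reduce coefficients mod 13: 8·t ≡ 4 (mod 13).
    The inverse of 8 mod 13 is 5 (since 8·5 = 40 = 3·13 + 1), so t ≡ 5·4 = 20 ≡ 7 (mod 13).
    Then x = 5 + 21·7 = 152, valid modulo lcm(21, 13) = 273: x ≡ 152 (mod 273).
Verify: 152 mod 3 = 2 ✓, 152 mod 7 = 5 ✓, 152 mod 13 = 9 ✓.

x ≡ 152 (mod 273).


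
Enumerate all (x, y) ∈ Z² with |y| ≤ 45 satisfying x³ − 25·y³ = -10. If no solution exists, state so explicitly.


The equation is x³ - 25y³ = -10. For fixed y, x³ = 25·y³ − 10, so a solution requires the RHS to be a perfect cube.
Strategy: iterate y from -45 to 45, compute RHS = 25·y³ − 10, and check whether it is a (positive or negative) perfect cube.
Check small values of y:
  y = 0: RHS = -10 is not a perfect cube.
  y = 1: RHS = 15 is not a perfect cube.
  y = -1: RHS = -35 is not a perfect cube.
  y = 2: RHS = 190 is not a perfect cube.
  y = -2: RHS = -210 is not a perfect cube.
  y = 3: RHS = 665 is not a perfect cube.
  y = -3: RHS = -685 is not a perfect cube.
Continuing the search up to |y| = 45 finds no solutions either.
No (x, y) in the scanned range satisfies the equation.

No integer solutions with |y| ≤ 45.


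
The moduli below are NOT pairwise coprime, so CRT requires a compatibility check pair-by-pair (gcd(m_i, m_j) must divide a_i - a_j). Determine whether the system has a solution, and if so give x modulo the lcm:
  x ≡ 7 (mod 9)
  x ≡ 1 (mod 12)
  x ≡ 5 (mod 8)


Moduli 9, 12, 8 are not pairwise coprime, so CRT works modulo lcm(m_i) when all pairwise compatibility conditions hold.
Pairwise compatibility: gcd(m_i, m_j) must divide a_i - a_j for every pair.
Merge one congruence at a time:
  Start: x ≡ 7 (mod 9).
  Combine with x ≡ 1 (mod 12): gcd(9, 12) = 3; 1 - 7 = -6, which IS divisible by 3, so compatible.
    Write x = 7 + 9·t and substitute into x ≡ 1 (mod 12): 9·t ≡ 1 − 7 = -6 (mod 12).
    Divide the congruence (and modulus) by g = 3: 3·t ≡ -2 (mod 4).
    Reduce coefficients mod 4: 3·t ≡ 2 (mod 4).
    The inverse of 3 mod 4 is 3 (since 3·3 = 9 = 2·4 + 1), so t ≡ 3·2 = 6 ≡ 2 (mod 4).
    Then x = 7 + 9·2 = 25, valid modulo lcm(9, 12) = 36: x ≡ 25 (mod 36).
  Combine with x ≡ 5 (mod 8): gcd(36, 8) = 4; 5 - 25 = -20, which IS divisible by 4, so compatible.
    Write x = 25 + 36·t and substitute into x ≡ 5 (mod 8): 36·t ≡ 5 − 25 = -20 (mod 8).
    Divide the congruence (and modulus) by g = 4: 9·t ≡ -5 (mod 2).
    Reduce coefficients mod 2: 1·t ≡ 1 (mod 2).
    So t ≡ 1 (mod 2).
    Then x = 25 + 36·1 = 61, valid modulo lcm(36, 8) = 72: x ≡ 61 (mod 72).
Verify: 61 mod 9 = 7, 61 mod 12 = 1, 61 mod 8 = 5.

x ≡ 61 (mod 72).


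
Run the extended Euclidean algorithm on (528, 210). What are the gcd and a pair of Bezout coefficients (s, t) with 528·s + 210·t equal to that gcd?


Euclidean algorithm on (528, 210) — divide until remainder is 0:
  528 = 2 · 210 + 108
  210 = 1 · 108 + 102
  108 = 1 · 102 + 6
  102 = 17 · 6 + 0
gcd(528, 210) = 6.
Track Bezout coefficients alongside the remainders: start with r₀ = 528 = a·1 + b·0 (s = 1, t = 0) and r₁ = 210 = a·0 + b·1 (s = 0, t = 1); each new remainder r_{k+1} = r_{k-1} − q_k·r_k inherits s_{k+1} = s_{k-1} − q_k·s_k, t_{k+1} = t_{k-1} − q_k·t_k, so r_k = a·s_k + b·t_k at every step:
  q = 2: r = 108, s = 1 − 2·0 = 1, t = 0 − 2·1 = -2  (check: 528·1 + 210·(-2) = 108)
  q = 1: r = 102, s = 0 − 1·1 = -1, t = 1 − 1·(-2) = 3  (check: 528·(-1) + 210·3 = 102)
  q = 1: r = 6, s = 1 − 1·(-1) = 2, t = -2 − 1·3 = -5  (check: 528·2 + 210·(-5) = 6)
The row with r = 6 (the gcd) gives the Bezout coefficients s = 2, t = -5.
Result: 528 · (2) + 210 · (-5) = 6.

gcd(528, 210) = 6; s = 2, t = -5 (check: 528·2 + 210·(-5) = 6).


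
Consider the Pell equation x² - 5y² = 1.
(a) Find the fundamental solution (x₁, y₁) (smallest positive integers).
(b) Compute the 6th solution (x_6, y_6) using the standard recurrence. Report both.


Step 1: Find the fundamental solution (x₁, y₁) of x² - 5y² = 1.
  Expand √5 as a continued fraction. a₀ = ⌊√5⌋ = 2; iterate m_{k+1} = d_k·a_k − m_k, d_{k+1} = (5 − m_{k+1}²)/d_k, a_{k+1} = ⌊(a₀ + m_{k+1})/d_{k+1}⌋ (starting m₀ = 0, d₀ = 1), with convergents p_k = a_k·p_{k-1} + p_{k-2}, q_k = a_k·q_{k-1} + q_{k-2} (p₋₁ = 1, q₋₁ = 0):
  k = 0: a₀ = 2; p₀/q₀ = 2/1; p₀² − 5·q₀² = 4 − 5 = -1.
  k = 1: m = 2, d = 1, a = ⌊(2 + 2)/1⌋ = 4; p/q = (4·2 + 1)/(4·1 + 0) = 9/4; p² − 5·q² = 81 − 80 = 1.
  The first convergent with p² − 5·q² = 1 gives the fundamental solution (x₁, y₁) = (9, 4).
Step 2: Apply the recurrence (x_{n+1}, y_{n+1}) = (x₁x_n + 5y₁y_n, x₁y_n + y₁x_n) repeatedly.
  From (x_1, y_1) = (9, 4): x_2 = 9·9 + 5·4·4 = 161; y_2 = 9·4 + 4·9 = 72.
  From (x_2, y_2) = (161, 72): x_3 = 9·161 + 5·4·72 = 2889; y_3 = 9·72 + 4·161 = 1292.
  From (x_3, y_3) = (2889, 1292): x_4 = 9·2889 + 5·4·1292 = 51841; y_4 = 9·1292 + 4·2889 = 23184.
  From (x_4, y_4) = (51841, 23184): x_5 = 9·51841 + 5·4·23184 = 930249; y_5 = 9·23184 + 4·51841 = 416020.
  From (x_5, y_5) = (930249, 416020): x_6 = 9·930249 + 5·4·416020 = 16692641; y_6 = 9·416020 + 4·930249 = 7465176.
Step 3: Verify x_6² - 5·y_6² = 278644263554881 - 278644263554880 = 1 (should be 1). ✓

(x_1, y_1) = (9, 4); (x_6, y_6) = (16692641, 7465176).


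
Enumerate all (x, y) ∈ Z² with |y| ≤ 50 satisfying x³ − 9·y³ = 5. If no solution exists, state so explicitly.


The equation is x³ - 9y³ = 5. For fixed y, x³ = 9·y³ + 5, so a solution requires the RHS to be a perfect cube.
Strategy: iterate y from -50 to 50, compute RHS = 9·y³ + 5, and check whether it is a (positive or negative) perfect cube.
Check small values of y:
  y = 0: RHS = 5 is not a perfect cube.
  y = 1: RHS = 14 is not a perfect cube.
  y = -1: RHS = -4 is not a perfect cube.
  y = 2: RHS = 77 is not a perfect cube.
  y = -2: RHS = -67 is not a perfect cube.
  y = 3: RHS = 248 is not a perfect cube.
  y = -3: RHS = -238 is not a perfect cube.
Continuing the search up to |y| = 50 finds no solutions either.
No (x, y) in the scanned range satisfies the equation.

No integer solutions with |y| ≤ 50.


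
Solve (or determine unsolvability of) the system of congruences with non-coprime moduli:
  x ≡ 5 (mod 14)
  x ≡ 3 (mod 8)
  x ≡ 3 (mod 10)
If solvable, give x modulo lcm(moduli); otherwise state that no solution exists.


Moduli 14, 8, 10 are not pairwise coprime, so CRT works modulo lcm(m_i) when all pairwise compatibility conditions hold.
Pairwise compatibility: gcd(m_i, m_j) must divide a_i - a_j for every pair.
Merge one congruence at a time:
  Start: x ≡ 5 (mod 14).
  Combine with x ≡ 3 (mod 8): gcd(14, 8) = 2; 3 - 5 = -2, which IS divisible by 2, so compatible.
    Write x = 5 + 14·t and substitute into x ≡ 3 (mod 8): 14·t ≡ 3 − 5 = -2 (mod 8).
    Divide the congruence (and modulus) by g = 2: 7·t ≡ -1 (mod 4).
    Reduce coefficients mod 4: 3·t ≡ 3 (mod 4).
    The inverse of 3 mod 4 is 3 (since 3·3 = 9 = 2·4 + 1), so t ≡ 3·3 = 9 ≡ 1 (mod 4).
    Then x = 5 + 14·1 = 19, valid modulo lcm(14, 8) = 56: x ≡ 19 (mod 56).
  Combine with x ≡ 3 (mod 10): gcd(56, 10) = 2; 3 - 19 = -16, which IS divisible by 2, so compatible.
    Write x = 19 + 56·t and substitute into x ≡ 3 (mod 10): 56·t ≡ 3 − 19 = -16 (mod 10).
    Divide the congruence (and modulus) by g = 2: 28·t ≡ -8 (mod 5).
    Reduce coefficients mod 5: 3·t ≡ 2 (mod 5).
    The inverse of 3 mod 5 is 2 (since 3·2 = 6 = 1·5 + 1), so t ≡ 2·2 = 4 ≡ 4 (mod 5).
    Then x = 19 + 56·4 = 243, valid modulo lcm(56, 10) = 280: x ≡ 243 (mod 280).
Verify: 243 mod 14 = 5, 243 mod 8 = 3, 243 mod 10 = 3.

x ≡ 243 (mod 280).


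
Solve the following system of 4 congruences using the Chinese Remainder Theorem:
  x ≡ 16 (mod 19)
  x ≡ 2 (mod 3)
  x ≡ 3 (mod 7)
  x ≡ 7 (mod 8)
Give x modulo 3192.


Product of moduli M = 19 · 3 · 7 · 8 = 3192.
Merge one congruence at a time:
  Start: x ≡ 16 (mod 19).
  Combine with x ≡ 2 (mod 3); new modulus lcm = 57.
    Write x = 16 + 19·t and substitute into x ≡ 2 (mod 3): 19·t ≡ 2 − 16 = -14 (mod 3).
    Reduce coefficients mod 3: 1·t ≡ 1 (mod 3).
    So t ≡ 1 (mod 3).
    Then x = 16 + 19·1 = 35, valid modulo lcm(19, 3) = 57: x ≡ 35 (mod 57).
  Combine with x ≡ 3 (mod 7); new modulus lcm = 399.
    Write x = 35 + 57·t and substitute into x ≡ 3 (mod 7): 57·t ≡ 3 − 35 = -32 (mod 7).
    Reduce coefficients mod 7: 1·t ≡ 3 (mod 7).
    So t ≡ 3 (mod 7).
    Then x = 35 + 57·3 = 206, valid modulo lcm(57, 7) = 399: x ≡ 206 (mod 399).
  Combine with x ≡ 7 (mod 8); new modulus lcm = 3192.
    Write x = 206 + 399·t and substitute into x ≡ 7 (mod 8): 399·t ≡ 7 − 206 = -199 (mod 8).
    Reduce coefficients mod 8: 7·t ≡ 1 (mod 8).
    The inverse of 7 mod 8 is 7 (since 7·7 = 49 = 6·8 + 1), so t ≡ 7·1 = 7 ≡ 7 (mod 8).
    Then x = 206 + 399·7 = 2999, valid modulo lcm(399, 8) = 3192: x ≡ 2999 (mod 3192).
Verify against each original: 2999 mod 19 = 16, 2999 mod 3 = 2, 2999 mod 7 = 3, 2999 mod 8 = 7.

x ≡ 2999 (mod 3192).


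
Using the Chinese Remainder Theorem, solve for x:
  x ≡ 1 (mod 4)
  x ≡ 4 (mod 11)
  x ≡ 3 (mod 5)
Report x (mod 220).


Moduli 4, 11, 5 are pairwise coprime; by CRT there is a unique solution modulo M = 4 · 11 · 5 = 220.
Solve pairwise, accumulating the modulus:
  Start with x ≡ 1 (mod 4).
  Combine with x ≡ 4 (mod 11): since gcd(4, 11) = 1, we get a unique residue mod 44.
    Write x = 1 + 4·t and substitute into x ≡ 4 (mod 11): 4·t ≡ 4 − 1 = 3 (mod 11).
    The inverse of 4 mod 11 is 3 (since 4·3 = 12 = 1·11 + 1), so t ≡ 3·3 = 9 ≡ 9 (mod 11).
    Then x = 1 + 4·9 = 37, valid modulo lcm(4, 11) = 44: x ≡ 37 (mod 44).
  Combine with x ≡ 3 (mod 5): since gcd(44, 5) = 1, we get a unique residue mod 220.
    Write x = 37 + 44·t and substitute into x ≡ 3 (mod 5): 44·t ≡ 3 − 37 = -34 (mod 5).
    Reduce coefficients mod 5: 4·t ≡ 1 (mod 5).
    The inverse of 4 mod 5 is 4 (since 4·4 = 16 = 3·5 + 1), so t ≡ 4·1 = 4 ≡ 4 (mod 5).
    Then x = 37 + 44·4 = 213, valid modulo lcm(44, 5) = 220: x ≡ 213 (mod 220).
Verify: 213 mod 4 = 1 ✓, 213 mod 11 = 4 ✓, 213 mod 5 = 3 ✓.

x ≡ 213 (mod 220).


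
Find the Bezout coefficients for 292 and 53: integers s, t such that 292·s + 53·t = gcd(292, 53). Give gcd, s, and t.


Euclidean algorithm on (292, 53) — divide until remainder is 0:
  292 = 5 · 53 + 27
  53 = 1 · 27 + 26
  27 = 1 · 26 + 1
  26 = 26 · 1 + 0
gcd(292, 53) = 1.
Track Bezout coefficients alongside the remainders: start with r₀ = 292 = a·1 + b·0 (s = 1, t = 0) and r₁ = 53 = a·0 + b·1 (s = 0, t = 1); each new remainder r_{k+1} = r_{k-1} − q_k·r_k inherits s_{k+1} = s_{k-1} − q_k·s_k, t_{k+1} = t_{k-1} − q_k·t_k, so r_k = a·s_k + b·t_k at every step:
  q = 5: r = 27, s = 1 − 5·0 = 1, t = 0 − 5·1 = -5  (check: 292·1 + 53·(-5) = 27)
  q = 1: r = 26, s = 0 − 1·1 = -1, t = 1 − 1·(-5) = 6  (check: 292·(-1) + 53·6 = 26)
  q = 1: r = 1, s = 1 − 1·(-1) = 2, t = -5 − 1·6 = -11  (check: 292·2 + 53·(-11) = 1)
The row with r = 1 (the gcd) gives the Bezout coefficients s = 2, t = -11.
Result: 292 · (2) + 53 · (-11) = 1.

gcd(292, 53) = 1; s = 2, t = -11 (check: 292·2 + 53·(-11) = 1).


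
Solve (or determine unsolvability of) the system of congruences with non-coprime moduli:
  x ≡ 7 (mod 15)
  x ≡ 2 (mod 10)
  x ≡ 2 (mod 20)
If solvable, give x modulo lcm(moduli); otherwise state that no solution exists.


Moduli 15, 10, 20 are not pairwise coprime, so CRT works modulo lcm(m_i) when all pairwise compatibility conditions hold.
Pairwise compatibility: gcd(m_i, m_j) must divide a_i - a_j for every pair.
Merge one congruence at a time:
  Start: x ≡ 7 (mod 15).
  Combine with x ≡ 2 (mod 10): gcd(15, 10) = 5; 2 - 7 = -5, which IS divisible by 5, so compatible.
    Write x = 7 + 15·t and substitute into x ≡ 2 (mod 10): 15·t ≡ 2 − 7 = -5 (mod 10).
    Divide the congruence (and modulus) by g = 5: 3·t ≡ -1 (mod 2).
    Reduce coefficients mod 2: 1·t ≡ 1 (mod 2).
    So t ≡ 1 (mod 2).
    Then x = 7 + 15·1 = 22, valid modulo lcm(15, 10) = 30: x ≡ 22 (mod 30).
  Combine with x ≡ 2 (mod 20): gcd(30, 20) = 10; 2 - 22 = -20, which IS divisible by 10, so compatible.
    Write x = 22 + 30·t and substitute into x ≡ 2 (mod 20): 30·t ≡ 2 − 22 = -20 (mod 20).
    Divide the congruence (and modulus) by g = 10: 3·t ≡ -2 (mod 2).
    Reduce coefficients mod 2: 1·t ≡ 0 (mod 2).
    So t ≡ 0 (mod 2).
    Then x = 22 + 30·0 = 22, valid modulo lcm(30, 20) = 60: x ≡ 22 (mod 60).
Verify: 22 mod 15 = 7, 22 mod 10 = 2, 22 mod 20 = 2.

x ≡ 22 (mod 60).


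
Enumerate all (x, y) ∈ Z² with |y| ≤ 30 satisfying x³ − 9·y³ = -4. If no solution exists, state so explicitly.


The equation is x³ - 9y³ = -4. For fixed y, x³ = 9·y³ − 4, so a solution requires the RHS to be a perfect cube.
Strategy: iterate y from -30 to 30, compute RHS = 9·y³ − 4, and check whether it is a (positive or negative) perfect cube.
Check small values of y:
  y = 0: RHS = -4 is not a perfect cube.
  y = 1: RHS = 5 is not a perfect cube.
  y = -1: RHS = -13 is not a perfect cube.
  y = 2: RHS = 68 is not a perfect cube.
  y = -2: RHS = -76 is not a perfect cube.
  y = 3: RHS = 239 is not a perfect cube.
  y = -3: RHS = -247 is not a perfect cube.
Continuing the search up to |y| = 30 finds no solutions either.
No (x, y) in the scanned range satisfies the equation.

No integer solutions with |y| ≤ 30.


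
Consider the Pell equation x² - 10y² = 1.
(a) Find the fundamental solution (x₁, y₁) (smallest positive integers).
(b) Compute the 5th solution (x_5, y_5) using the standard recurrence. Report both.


Step 1: Find the fundamental solution (x₁, y₁) of x² - 10y² = 1.
  Expand √10 as a continued fraction. a₀ = ⌊√10⌋ = 3; iterate m_{k+1} = d_k·a_k − m_k, d_{k+1} = (10 − m_{k+1}²)/d_k, a_{k+1} = ⌊(a₀ + m_{k+1})/d_{k+1}⌋ (starting m₀ = 0, d₀ = 1), with convergents p_k = a_k·p_{k-1} + p_{k-2}, q_k = a_k·q_{k-1} + q_{k-2} (p₋₁ = 1, q₋₁ = 0):
  k = 0: a₀ = 3; p₀/q₀ = 3/1; p₀² − 10·q₀² = 9 − 10 = -1.
  k = 1: m = 3, d = 1, a = ⌊(3 + 3)/1⌋ = 6; p/q = (6·3 + 1)/(6·1 + 0) = 19/6; p² − 10·q² = 361 − 360 = 1.
  The first convergent with p² − 10·q² = 1 gives the fundamental solution (x₁, y₁) = (19, 6).
Step 2: Apply the recurrence (x_{n+1}, y_{n+1}) = (x₁x_n + 10y₁y_n, x₁y_n + y₁x_n) repeatedly.
  From (x_1, y_1) = (19, 6): x_2 = 19·19 + 10·6·6 = 721; y_2 = 19·6 + 6·19 = 228.
  From (x_2, y_2) = (721, 228): x_3 = 19·721 + 10·6·228 = 27379; y_3 = 19·228 + 6·721 = 8658.
  From (x_3, y_3) = (27379, 8658): x_4 = 19·27379 + 10·6·8658 = 1039681; y_4 = 19·8658 + 6·27379 = 328776.
  From (x_4, y_4) = (1039681, 328776): x_5 = 19·1039681 + 10·6·328776 = 39480499; y_5 = 19·328776 + 6·1039681 = 12484830.
Step 3: Verify x_5² - 10·y_5² = 1558709801289001 - 1558709801289000 = 1 (should be 1). ✓

(x_1, y_1) = (19, 6); (x_5, y_5) = (39480499, 12484830).


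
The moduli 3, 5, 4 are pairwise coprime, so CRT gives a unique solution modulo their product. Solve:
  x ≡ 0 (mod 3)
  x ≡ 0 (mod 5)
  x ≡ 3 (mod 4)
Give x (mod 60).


Moduli 3, 5, 4 are pairwise coprime; by CRT there is a unique solution modulo M = 3 · 5 · 4 = 60.
Solve pairwise, accumulating the modulus:
  Start with x ≡ 0 (mod 3).
  Combine with x ≡ 0 (mod 5): since gcd(3, 5) = 1, we get a unique residue mod 15.
    Write x = 0 + 3·t and substitute into x ≡ 0 (mod 5): 3·t ≡ 0 − 0 = 0 (mod 5).
    The inverse of 3 mod 5 is 2 (since 3·2 = 6 = 1·5 + 1), so t ≡ 2·0 = 0 ≡ 0 (mod 5).
    Then x = 0 + 3·0 = 0, valid modulo lcm(3, 5) = 15: x ≡ 0 (mod 15).
  Combine with x ≡ 3 (mod 4): since gcd(15, 4) = 1, we get a unique residue mod 60.
    Write x = 0 + 15·t and substitute into x ≡ 3 (mod 4): 15·t ≡ 3 − 0 = 3 (mod 4).
    Reduce coefficients mod 4: 3·t ≡ 3 (mod 4).
    The inverse of 3 mod 4 is 3 (since 3·3 = 9 = 2·4 + 1), so t ≡ 3·3 = 9 ≡ 1 (mod 4).
    Then x = 0 + 15·1 = 15, valid modulo lcm(15, 4) = 60: x ≡ 15 (mod 60).
Verify: 15 mod 3 = 0 ✓, 15 mod 5 = 0 ✓, 15 mod 4 = 3 ✓.

x ≡ 15 (mod 60).


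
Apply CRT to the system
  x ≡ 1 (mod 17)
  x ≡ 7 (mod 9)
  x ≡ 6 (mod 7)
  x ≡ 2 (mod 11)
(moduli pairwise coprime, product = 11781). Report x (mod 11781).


Product of moduli M = 17 · 9 · 7 · 11 = 11781.
Merge one congruence at a time:
  Start: x ≡ 1 (mod 17).
  Combine with x ≡ 7 (mod 9); new modulus lcm = 153.
    Write x = 1 + 17·t and substitute into x ≡ 7 (mod 9): 17·t ≡ 7 − 1 = 6 (mod 9).
    Reduce coefficients mod 9: 8·t ≡ 6 (mod 9).
    The inverse of 8 mod 9 is 8 (since 8·8 = 64 = 7·9 + 1), so t ≡ 8·6 = 48 ≡ 3 (mod 9).
    Then x = 1 + 17·3 = 52, valid modulo lcm(17, 9) = 153: x ≡ 52 (mod 153).
  Combine with x ≡ 6 (mod 7); new modulus lcm = 1071.
    Write x = 52 + 153·t and substitute into x ≡ 6 (mod 7): 153·t ≡ 6 − 52 = -46 (mod 7).
    Reduce coefficients mod 7: 6·t ≡ 3 (mod 7).
    The inverse of 6 mod 7 is 6 (since 6·6 = 36 = 5·7 + 1), so t ≡ 6·3 = 18 ≡ 4 (mod 7).
    Then x = 52 + 153·4 = 664, valid modulo lcm(153, 7) = 1071: x ≡ 664 (mod 1071).
  Combine with x ≡ 2 (mod 11); new modulus lcm = 11781.
    Write x = 664 + 1071·t and substitute into x ≡ 2 (mod 11): 1071·t ≡ 2 − 664 = -662 (mod 11).
    Reduce coefficients mod 11: 4·t ≡ 9 (mod 11).
    The inverse of 4 mod 11 is 3 (since 4·3 = 12 = 1·11 + 1), so t ≡ 3·9 = 27 ≡ 5 (mod 11).
    Then x = 664 + 1071·5 = 6019, valid modulo lcm(1071, 11) = 11781: x ≡ 6019 (mod 11781).
Verify against each original: 6019 mod 17 = 1, 6019 mod 9 = 7, 6019 mod 7 = 6, 6019 mod 11 = 2.

x ≡ 6019 (mod 11781).


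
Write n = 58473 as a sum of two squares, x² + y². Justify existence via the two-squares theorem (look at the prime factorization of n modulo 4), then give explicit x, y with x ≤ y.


Step 1: Factor n = 58473 = 3^2 · 73 · 89.
Step 2: Check the mod-4 condition on each prime factor: 3 ≡ 3 (mod 4), exponent 2 (must be even); 73 ≡ 1 (mod 4), exponent 1; 89 ≡ 1 (mod 4), exponent 1.
All primes ≡ 3 (mod 4) appear to even exponent (or don't appear), so by the two-squares theorem n IS expressible as a sum of two squares.
Step 3: Build a representation. Group n = k² · m with k = 3 and m = 73 · 89 = 6497 (a product of primes ≡ 1 (mod 4)); a representation of m scales to one of n via (k·x)² + (k·y)² = k²(x² + y²). Each prime p ≡ 1 (mod 4) is itself a sum of two squares; find a² by testing p − a² for a perfect square:
  73: 73 − 1² = 72, 73 − 2² = 69, 73 − 3² = 64 = 8² ⇒ 73 = 3² + 8².
  89: 89 − 1² = 88, 89 − 2² = 85, 89 − 3² = 80, 89 − 4² = 73, 89 − 5² = 64 = 8² ⇒ 89 = 5² + 8².
  Combine using the Brahmagupta–Fibonacci identity (a² + b²)(c² + d²) = (ac − bd)² + (ad + bc)² = (ac + bd)² + (ad − bc)²:
  73 · 89 = 6497: from (3² + 8²)(5² + 8²), take (3·5 − 8·8, 3·8 + 8·5) = (15 − 64, 24 + 40) = (-49, 64); dropping signs (only squares matter) gives (49, 64); check 49² + 64² = 2401 + 4096 = 6497 ✓.
  Scale by k = 3: (3·49, 3·64) = (147, 192).
Step 4: Order so x ≤ y and verify: 147² + 192² = 21609 + 36864 = 58473 = n. ✓

n = 58473 = 147² + 192² (one valid representation with x ≤ y).


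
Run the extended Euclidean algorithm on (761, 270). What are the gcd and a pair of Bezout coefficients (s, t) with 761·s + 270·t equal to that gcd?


Euclidean algorithm on (761, 270) — divide until remainder is 0:
  761 = 2 · 270 + 221
  270 = 1 · 221 + 49
  221 = 4 · 49 + 25
  49 = 1 · 25 + 24
  25 = 1 · 24 + 1
  24 = 24 · 1 + 0
gcd(761, 270) = 1.
Track Bezout coefficients alongside the remainders: start with r₀ = 761 = a·1 + b·0 (s = 1, t = 0) and r₁ = 270 = a·0 + b·1 (s = 0, t = 1); each new remainder r_{k+1} = r_{k-1} − q_k·r_k inherits s_{k+1} = s_{k-1} − q_k·s_k, t_{k+1} = t_{k-1} − q_k·t_k, so r_k = a·s_k + b·t_k at every step:
  q = 2: r = 221, s = 1 − 2·0 = 1, t = 0 − 2·1 = -2  (check: 761·1 + 270·(-2) = 221)
  q = 1: r = 49, s = 0 − 1·1 = -1, t = 1 − 1·(-2) = 3  (check: 761·(-1) + 270·3 = 49)
  q = 4: r = 25, s = 1 − 4·(-1) = 5, t = -2 − 4·3 = -14  (check: 761·5 + 270·(-14) = 25)
  q = 1: r = 24, s = -1 − 1·5 = -6, t = 3 − 1·(-14) = 17  (check: 761·(-6) + 270·17 = 24)
  q = 1: r = 1, s = 5 − 1·(-6) = 11, t = -14 − 1·17 = -31  (check: 761·11 + 270·(-31) = 1)
The row with r = 1 (the gcd) gives the Bezout coefficients s = 11, t = -31.
Result: 761 · (11) + 270 · (-31) = 1.

gcd(761, 270) = 1; s = 11, t = -31 (check: 761·11 + 270·(-31) = 1).


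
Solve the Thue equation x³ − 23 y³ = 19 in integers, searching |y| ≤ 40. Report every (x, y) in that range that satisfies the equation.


The equation is x³ - 23y³ = 19. For fixed y, x³ = 23·y³ + 19, so a solution requires the RHS to be a perfect cube.
Strategy: iterate y from -40 to 40, compute RHS = 23·y³ + 19, and check whether it is a (positive or negative) perfect cube.
Check small values of y:
  y = 0: RHS = 19 is not a perfect cube.
  y = 1: RHS = 42 is not a perfect cube.
  y = -1: RHS = -4 is not a perfect cube.
  y = 2: RHS = 203 is not a perfect cube.
  y = -2: RHS = -165 is not a perfect cube.
  y = 3: RHS = 640 is not a perfect cube.
  y = -3: RHS = -602 is not a perfect cube.
Continuing the search up to |y| = 40 finds no solutions either.
No (x, y) in the scanned range satisfies the equation.

No integer solutions with |y| ≤ 40.


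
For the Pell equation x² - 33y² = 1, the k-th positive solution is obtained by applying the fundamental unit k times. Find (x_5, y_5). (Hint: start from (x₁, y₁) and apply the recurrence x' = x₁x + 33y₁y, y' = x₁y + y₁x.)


Step 1: Find the fundamental solution (x₁, y₁) of x² - 33y² = 1.
  Expand √33 as a continued fraction. a₀ = ⌊√33⌋ = 5; iterate m_{k+1} = d_k·a_k − m_k, d_{k+1} = (33 − m_{k+1}²)/d_k, a_{k+1} = ⌊(a₀ + m_{k+1})/d_{k+1}⌋ (starting m₀ = 0, d₀ = 1), with convergents p_k = a_k·p_{k-1} + p_{k-2}, q_k = a_k·q_{k-1} + q_{k-2} (p₋₁ = 1, q₋₁ = 0):
  k = 0: a₀ = 5; p₀/q₀ = 5/1; p₀² − 33·q₀² = 25 − 33 = -8.
  k = 1: m = 5, d = 8, a = ⌊(5 + 5)/8⌋ = 1; p/q = (1·5 + 1)/(1·1 + 0) = 6/1; p² − 33·q² = 36 − 33 = 3.
  k = 2: m = 3, d = 3, a = ⌊(5 + 3)/3⌋ = 2; p/q = (2·6 + 5)/(2·1 + 1) = 17/3; p² − 33·q² = 289 − 297 = -8.
  k = 3: m = 3, d = 8, a = ⌊(5 + 3)/8⌋ = 1; p/q = (1·17 + 6)/(1·3 + 1) = 23/4; p² − 33·q² = 529 − 528 = 1.
  The first convergent with p² − 33·q² = 1 gives the fundamental solution (x₁, y₁) = (23, 4).
Step 2: Apply the recurrence (x_{n+1}, y_{n+1}) = (x₁x_n + 33y₁y_n, x₁y_n + y₁x_n) repeatedly.
  From (x_1, y_1) = (23, 4): x_2 = 23·23 + 33·4·4 = 1057; y_2 = 23·4 + 4·23 = 184.
  From (x_2, y_2) = (1057, 184): x_3 = 23·1057 + 33·4·184 = 48599; y_3 = 23·184 + 4·1057 = 8460.
  From (x_3, y_3) = (48599, 8460): x_4 = 23·48599 + 33·4·8460 = 2234497; y_4 = 23·8460 + 4·48599 = 388976.
  From (x_4, y_4) = (2234497, 388976): x_5 = 23·2234497 + 33·4·388976 = 102738263; y_5 = 23·388976 + 4·2234497 = 17884436.
Step 3: Verify x_5² - 33·y_5² = 10555150684257169 - 10555150684257168 = 1 (should be 1). ✓

(x_1, y_1) = (23, 4); (x_5, y_5) = (102738263, 17884436).
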